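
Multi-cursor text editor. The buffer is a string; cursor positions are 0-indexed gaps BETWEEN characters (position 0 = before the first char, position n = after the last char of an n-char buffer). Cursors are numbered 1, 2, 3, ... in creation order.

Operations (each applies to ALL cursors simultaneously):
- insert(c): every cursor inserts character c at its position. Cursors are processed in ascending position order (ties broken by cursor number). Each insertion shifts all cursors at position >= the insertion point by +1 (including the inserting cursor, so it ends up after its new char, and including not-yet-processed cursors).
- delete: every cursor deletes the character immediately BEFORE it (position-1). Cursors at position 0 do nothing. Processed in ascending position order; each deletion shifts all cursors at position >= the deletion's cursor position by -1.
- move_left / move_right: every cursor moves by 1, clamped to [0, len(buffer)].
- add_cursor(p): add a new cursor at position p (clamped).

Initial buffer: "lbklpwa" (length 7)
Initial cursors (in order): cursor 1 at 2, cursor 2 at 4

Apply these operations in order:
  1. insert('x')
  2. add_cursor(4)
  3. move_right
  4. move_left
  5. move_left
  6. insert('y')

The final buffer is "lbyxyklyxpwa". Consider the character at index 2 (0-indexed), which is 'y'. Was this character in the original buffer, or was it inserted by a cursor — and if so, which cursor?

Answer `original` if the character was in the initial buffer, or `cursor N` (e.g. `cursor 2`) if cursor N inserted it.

After op 1 (insert('x')): buffer="lbxklxpwa" (len 9), cursors c1@3 c2@6, authorship ..1..2...
After op 2 (add_cursor(4)): buffer="lbxklxpwa" (len 9), cursors c1@3 c3@4 c2@6, authorship ..1..2...
After op 3 (move_right): buffer="lbxklxpwa" (len 9), cursors c1@4 c3@5 c2@7, authorship ..1..2...
After op 4 (move_left): buffer="lbxklxpwa" (len 9), cursors c1@3 c3@4 c2@6, authorship ..1..2...
After op 5 (move_left): buffer="lbxklxpwa" (len 9), cursors c1@2 c3@3 c2@5, authorship ..1..2...
After op 6 (insert('y')): buffer="lbyxyklyxpwa" (len 12), cursors c1@3 c3@5 c2@8, authorship ..113..22...
Authorship (.=original, N=cursor N): . . 1 1 3 . . 2 2 . . .
Index 2: author = 1

Answer: cursor 1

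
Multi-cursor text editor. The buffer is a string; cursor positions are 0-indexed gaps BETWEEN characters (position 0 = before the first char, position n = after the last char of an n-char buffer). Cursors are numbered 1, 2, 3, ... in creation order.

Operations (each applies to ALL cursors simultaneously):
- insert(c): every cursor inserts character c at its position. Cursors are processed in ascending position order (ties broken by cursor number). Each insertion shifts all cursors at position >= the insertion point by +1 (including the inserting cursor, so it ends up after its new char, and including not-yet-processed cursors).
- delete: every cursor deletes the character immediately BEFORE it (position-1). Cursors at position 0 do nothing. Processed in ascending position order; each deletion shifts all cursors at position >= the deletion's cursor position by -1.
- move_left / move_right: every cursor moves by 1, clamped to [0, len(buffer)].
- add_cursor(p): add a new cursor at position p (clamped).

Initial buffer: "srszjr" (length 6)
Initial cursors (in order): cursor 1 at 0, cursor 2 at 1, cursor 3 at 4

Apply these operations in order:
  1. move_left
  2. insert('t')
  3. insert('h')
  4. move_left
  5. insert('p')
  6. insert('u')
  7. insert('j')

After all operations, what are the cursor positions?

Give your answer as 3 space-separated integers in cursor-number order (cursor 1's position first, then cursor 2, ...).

Answer: 9 9 17

Derivation:
After op 1 (move_left): buffer="srszjr" (len 6), cursors c1@0 c2@0 c3@3, authorship ......
After op 2 (insert('t')): buffer="ttsrstzjr" (len 9), cursors c1@2 c2@2 c3@6, authorship 12...3...
After op 3 (insert('h')): buffer="tthhsrsthzjr" (len 12), cursors c1@4 c2@4 c3@9, authorship 1212...33...
After op 4 (move_left): buffer="tthhsrsthzjr" (len 12), cursors c1@3 c2@3 c3@8, authorship 1212...33...
After op 5 (insert('p')): buffer="tthpphsrstphzjr" (len 15), cursors c1@5 c2@5 c3@11, authorship 121122...333...
After op 6 (insert('u')): buffer="tthppuuhsrstpuhzjr" (len 18), cursors c1@7 c2@7 c3@14, authorship 12112122...3333...
After op 7 (insert('j')): buffer="tthppuujjhsrstpujhzjr" (len 21), cursors c1@9 c2@9 c3@17, authorship 1211212122...33333...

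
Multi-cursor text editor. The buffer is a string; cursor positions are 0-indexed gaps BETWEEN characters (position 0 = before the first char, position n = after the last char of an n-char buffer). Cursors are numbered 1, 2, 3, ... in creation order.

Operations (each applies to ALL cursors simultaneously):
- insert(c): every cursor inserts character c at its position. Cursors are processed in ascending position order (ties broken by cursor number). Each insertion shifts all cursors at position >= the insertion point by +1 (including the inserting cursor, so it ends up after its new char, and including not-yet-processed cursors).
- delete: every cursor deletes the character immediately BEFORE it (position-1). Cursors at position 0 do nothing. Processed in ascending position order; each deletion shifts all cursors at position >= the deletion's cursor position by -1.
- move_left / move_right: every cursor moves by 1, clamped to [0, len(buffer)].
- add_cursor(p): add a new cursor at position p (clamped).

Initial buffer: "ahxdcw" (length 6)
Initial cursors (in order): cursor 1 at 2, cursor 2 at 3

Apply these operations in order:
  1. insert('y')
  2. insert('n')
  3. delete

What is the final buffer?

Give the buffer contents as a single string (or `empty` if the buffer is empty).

Answer: ahyxydcw

Derivation:
After op 1 (insert('y')): buffer="ahyxydcw" (len 8), cursors c1@3 c2@5, authorship ..1.2...
After op 2 (insert('n')): buffer="ahynxyndcw" (len 10), cursors c1@4 c2@7, authorship ..11.22...
After op 3 (delete): buffer="ahyxydcw" (len 8), cursors c1@3 c2@5, authorship ..1.2...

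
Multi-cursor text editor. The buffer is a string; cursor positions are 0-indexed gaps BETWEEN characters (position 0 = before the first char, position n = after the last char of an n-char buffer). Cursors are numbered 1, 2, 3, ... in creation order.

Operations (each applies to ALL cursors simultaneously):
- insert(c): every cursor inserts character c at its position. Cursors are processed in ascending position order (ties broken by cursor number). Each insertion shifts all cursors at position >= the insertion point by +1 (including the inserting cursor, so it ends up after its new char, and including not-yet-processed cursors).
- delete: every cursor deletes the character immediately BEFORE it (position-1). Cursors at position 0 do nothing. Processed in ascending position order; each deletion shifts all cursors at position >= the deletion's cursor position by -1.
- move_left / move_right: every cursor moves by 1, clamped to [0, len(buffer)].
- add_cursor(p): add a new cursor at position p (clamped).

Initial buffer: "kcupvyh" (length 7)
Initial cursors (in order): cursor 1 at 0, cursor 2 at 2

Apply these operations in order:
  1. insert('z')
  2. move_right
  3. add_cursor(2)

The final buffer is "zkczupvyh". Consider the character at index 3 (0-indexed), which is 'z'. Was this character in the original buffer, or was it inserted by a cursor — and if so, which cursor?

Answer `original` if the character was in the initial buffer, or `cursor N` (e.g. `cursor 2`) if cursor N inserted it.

After op 1 (insert('z')): buffer="zkczupvyh" (len 9), cursors c1@1 c2@4, authorship 1..2.....
After op 2 (move_right): buffer="zkczupvyh" (len 9), cursors c1@2 c2@5, authorship 1..2.....
After op 3 (add_cursor(2)): buffer="zkczupvyh" (len 9), cursors c1@2 c3@2 c2@5, authorship 1..2.....
Authorship (.=original, N=cursor N): 1 . . 2 . . . . .
Index 3: author = 2

Answer: cursor 2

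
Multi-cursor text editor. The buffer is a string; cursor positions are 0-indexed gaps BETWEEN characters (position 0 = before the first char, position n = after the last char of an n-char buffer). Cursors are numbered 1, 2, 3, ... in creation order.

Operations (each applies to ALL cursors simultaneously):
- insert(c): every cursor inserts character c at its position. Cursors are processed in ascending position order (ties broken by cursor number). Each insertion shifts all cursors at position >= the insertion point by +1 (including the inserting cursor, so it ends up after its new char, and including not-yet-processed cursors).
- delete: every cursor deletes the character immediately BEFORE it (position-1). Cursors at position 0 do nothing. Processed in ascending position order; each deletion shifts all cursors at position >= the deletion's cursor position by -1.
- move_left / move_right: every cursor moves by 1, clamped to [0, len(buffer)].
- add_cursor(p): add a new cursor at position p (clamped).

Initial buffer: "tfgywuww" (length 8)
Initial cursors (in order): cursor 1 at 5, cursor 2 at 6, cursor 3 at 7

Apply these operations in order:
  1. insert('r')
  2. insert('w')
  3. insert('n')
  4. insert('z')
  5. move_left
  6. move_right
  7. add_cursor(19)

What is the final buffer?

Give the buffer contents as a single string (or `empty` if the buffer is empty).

Answer: tfgywrwnzurwnzwrwnzw

Derivation:
After op 1 (insert('r')): buffer="tfgywrurwrw" (len 11), cursors c1@6 c2@8 c3@10, authorship .....1.2.3.
After op 2 (insert('w')): buffer="tfgywrwurwwrww" (len 14), cursors c1@7 c2@10 c3@13, authorship .....11.22.33.
After op 3 (insert('n')): buffer="tfgywrwnurwnwrwnw" (len 17), cursors c1@8 c2@12 c3@16, authorship .....111.222.333.
After op 4 (insert('z')): buffer="tfgywrwnzurwnzwrwnzw" (len 20), cursors c1@9 c2@14 c3@19, authorship .....1111.2222.3333.
After op 5 (move_left): buffer="tfgywrwnzurwnzwrwnzw" (len 20), cursors c1@8 c2@13 c3@18, authorship .....1111.2222.3333.
After op 6 (move_right): buffer="tfgywrwnzurwnzwrwnzw" (len 20), cursors c1@9 c2@14 c3@19, authorship .....1111.2222.3333.
After op 7 (add_cursor(19)): buffer="tfgywrwnzurwnzwrwnzw" (len 20), cursors c1@9 c2@14 c3@19 c4@19, authorship .....1111.2222.3333.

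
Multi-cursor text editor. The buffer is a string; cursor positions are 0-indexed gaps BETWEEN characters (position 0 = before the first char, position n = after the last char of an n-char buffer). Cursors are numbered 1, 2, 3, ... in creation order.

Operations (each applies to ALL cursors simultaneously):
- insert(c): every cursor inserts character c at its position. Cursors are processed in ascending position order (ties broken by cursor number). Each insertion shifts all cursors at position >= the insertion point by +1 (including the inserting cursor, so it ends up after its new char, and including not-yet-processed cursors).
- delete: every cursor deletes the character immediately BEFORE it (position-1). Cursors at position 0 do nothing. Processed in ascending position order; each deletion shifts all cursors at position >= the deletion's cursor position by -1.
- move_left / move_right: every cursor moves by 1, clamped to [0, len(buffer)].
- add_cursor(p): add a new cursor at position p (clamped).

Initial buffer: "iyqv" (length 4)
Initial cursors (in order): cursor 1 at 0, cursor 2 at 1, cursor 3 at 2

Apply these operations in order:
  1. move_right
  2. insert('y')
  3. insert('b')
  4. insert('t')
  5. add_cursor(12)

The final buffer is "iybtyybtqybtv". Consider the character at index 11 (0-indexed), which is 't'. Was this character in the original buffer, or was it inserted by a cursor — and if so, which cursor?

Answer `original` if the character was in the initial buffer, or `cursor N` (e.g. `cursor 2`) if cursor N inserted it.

Answer: cursor 3

Derivation:
After op 1 (move_right): buffer="iyqv" (len 4), cursors c1@1 c2@2 c3@3, authorship ....
After op 2 (insert('y')): buffer="iyyyqyv" (len 7), cursors c1@2 c2@4 c3@6, authorship .1.2.3.
After op 3 (insert('b')): buffer="iybyybqybv" (len 10), cursors c1@3 c2@6 c3@9, authorship .11.22.33.
After op 4 (insert('t')): buffer="iybtyybtqybtv" (len 13), cursors c1@4 c2@8 c3@12, authorship .111.222.333.
After op 5 (add_cursor(12)): buffer="iybtyybtqybtv" (len 13), cursors c1@4 c2@8 c3@12 c4@12, authorship .111.222.333.
Authorship (.=original, N=cursor N): . 1 1 1 . 2 2 2 . 3 3 3 .
Index 11: author = 3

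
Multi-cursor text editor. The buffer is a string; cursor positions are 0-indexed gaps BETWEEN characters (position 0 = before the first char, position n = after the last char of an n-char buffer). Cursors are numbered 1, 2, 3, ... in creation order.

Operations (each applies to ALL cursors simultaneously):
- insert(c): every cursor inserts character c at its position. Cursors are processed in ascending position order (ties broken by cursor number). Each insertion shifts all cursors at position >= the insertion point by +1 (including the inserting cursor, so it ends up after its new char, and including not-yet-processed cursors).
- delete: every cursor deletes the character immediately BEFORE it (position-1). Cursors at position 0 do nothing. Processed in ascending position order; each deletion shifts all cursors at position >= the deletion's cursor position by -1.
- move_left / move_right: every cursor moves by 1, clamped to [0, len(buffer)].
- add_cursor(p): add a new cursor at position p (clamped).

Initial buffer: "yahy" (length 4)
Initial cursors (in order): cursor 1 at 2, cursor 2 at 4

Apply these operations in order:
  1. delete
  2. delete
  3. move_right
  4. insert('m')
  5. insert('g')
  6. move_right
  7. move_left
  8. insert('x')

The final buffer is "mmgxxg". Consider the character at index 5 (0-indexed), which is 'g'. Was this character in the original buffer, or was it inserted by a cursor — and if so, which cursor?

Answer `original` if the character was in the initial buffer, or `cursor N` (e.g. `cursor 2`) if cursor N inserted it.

Answer: cursor 2

Derivation:
After op 1 (delete): buffer="yh" (len 2), cursors c1@1 c2@2, authorship ..
After op 2 (delete): buffer="" (len 0), cursors c1@0 c2@0, authorship 
After op 3 (move_right): buffer="" (len 0), cursors c1@0 c2@0, authorship 
After op 4 (insert('m')): buffer="mm" (len 2), cursors c1@2 c2@2, authorship 12
After op 5 (insert('g')): buffer="mmgg" (len 4), cursors c1@4 c2@4, authorship 1212
After op 6 (move_right): buffer="mmgg" (len 4), cursors c1@4 c2@4, authorship 1212
After op 7 (move_left): buffer="mmgg" (len 4), cursors c1@3 c2@3, authorship 1212
After op 8 (insert('x')): buffer="mmgxxg" (len 6), cursors c1@5 c2@5, authorship 121122
Authorship (.=original, N=cursor N): 1 2 1 1 2 2
Index 5: author = 2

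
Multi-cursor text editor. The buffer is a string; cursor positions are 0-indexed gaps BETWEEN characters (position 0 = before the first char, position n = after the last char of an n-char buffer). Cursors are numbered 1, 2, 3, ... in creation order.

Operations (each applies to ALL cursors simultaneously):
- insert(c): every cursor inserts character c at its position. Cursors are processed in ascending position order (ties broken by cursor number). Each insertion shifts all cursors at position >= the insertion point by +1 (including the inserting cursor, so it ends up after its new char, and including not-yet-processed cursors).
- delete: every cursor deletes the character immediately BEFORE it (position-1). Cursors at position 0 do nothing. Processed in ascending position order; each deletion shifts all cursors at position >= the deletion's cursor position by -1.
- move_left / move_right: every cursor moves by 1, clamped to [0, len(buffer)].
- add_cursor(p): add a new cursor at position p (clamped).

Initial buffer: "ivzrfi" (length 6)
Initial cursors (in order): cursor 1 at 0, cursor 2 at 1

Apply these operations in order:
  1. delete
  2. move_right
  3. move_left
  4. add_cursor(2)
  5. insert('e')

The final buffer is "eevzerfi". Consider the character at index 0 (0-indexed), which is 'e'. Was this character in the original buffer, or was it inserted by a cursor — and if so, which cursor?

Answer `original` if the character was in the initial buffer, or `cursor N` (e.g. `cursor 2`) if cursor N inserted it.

Answer: cursor 1

Derivation:
After op 1 (delete): buffer="vzrfi" (len 5), cursors c1@0 c2@0, authorship .....
After op 2 (move_right): buffer="vzrfi" (len 5), cursors c1@1 c2@1, authorship .....
After op 3 (move_left): buffer="vzrfi" (len 5), cursors c1@0 c2@0, authorship .....
After op 4 (add_cursor(2)): buffer="vzrfi" (len 5), cursors c1@0 c2@0 c3@2, authorship .....
After op 5 (insert('e')): buffer="eevzerfi" (len 8), cursors c1@2 c2@2 c3@5, authorship 12..3...
Authorship (.=original, N=cursor N): 1 2 . . 3 . . .
Index 0: author = 1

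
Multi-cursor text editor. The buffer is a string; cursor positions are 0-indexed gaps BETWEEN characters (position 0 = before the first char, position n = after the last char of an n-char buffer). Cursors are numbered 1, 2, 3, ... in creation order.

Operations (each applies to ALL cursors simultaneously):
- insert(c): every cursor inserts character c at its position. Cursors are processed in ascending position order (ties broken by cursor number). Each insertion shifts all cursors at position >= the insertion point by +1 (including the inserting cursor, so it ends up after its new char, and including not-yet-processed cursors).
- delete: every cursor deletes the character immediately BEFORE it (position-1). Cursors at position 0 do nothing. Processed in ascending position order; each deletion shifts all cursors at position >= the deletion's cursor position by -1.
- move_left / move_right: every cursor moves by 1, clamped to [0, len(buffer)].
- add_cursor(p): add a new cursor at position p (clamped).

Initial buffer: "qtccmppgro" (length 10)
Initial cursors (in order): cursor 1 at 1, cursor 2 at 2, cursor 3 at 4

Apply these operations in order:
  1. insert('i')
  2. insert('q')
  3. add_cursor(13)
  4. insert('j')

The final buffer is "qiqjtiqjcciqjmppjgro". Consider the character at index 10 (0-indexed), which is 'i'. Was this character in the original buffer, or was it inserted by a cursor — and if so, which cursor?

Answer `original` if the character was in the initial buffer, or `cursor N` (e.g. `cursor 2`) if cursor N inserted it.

After op 1 (insert('i')): buffer="qiticcimppgro" (len 13), cursors c1@2 c2@4 c3@7, authorship .1.2..3......
After op 2 (insert('q')): buffer="qiqtiqcciqmppgro" (len 16), cursors c1@3 c2@6 c3@10, authorship .11.22..33......
After op 3 (add_cursor(13)): buffer="qiqtiqcciqmppgro" (len 16), cursors c1@3 c2@6 c3@10 c4@13, authorship .11.22..33......
After op 4 (insert('j')): buffer="qiqjtiqjcciqjmppjgro" (len 20), cursors c1@4 c2@8 c3@13 c4@17, authorship .111.222..333...4...
Authorship (.=original, N=cursor N): . 1 1 1 . 2 2 2 . . 3 3 3 . . . 4 . . .
Index 10: author = 3

Answer: cursor 3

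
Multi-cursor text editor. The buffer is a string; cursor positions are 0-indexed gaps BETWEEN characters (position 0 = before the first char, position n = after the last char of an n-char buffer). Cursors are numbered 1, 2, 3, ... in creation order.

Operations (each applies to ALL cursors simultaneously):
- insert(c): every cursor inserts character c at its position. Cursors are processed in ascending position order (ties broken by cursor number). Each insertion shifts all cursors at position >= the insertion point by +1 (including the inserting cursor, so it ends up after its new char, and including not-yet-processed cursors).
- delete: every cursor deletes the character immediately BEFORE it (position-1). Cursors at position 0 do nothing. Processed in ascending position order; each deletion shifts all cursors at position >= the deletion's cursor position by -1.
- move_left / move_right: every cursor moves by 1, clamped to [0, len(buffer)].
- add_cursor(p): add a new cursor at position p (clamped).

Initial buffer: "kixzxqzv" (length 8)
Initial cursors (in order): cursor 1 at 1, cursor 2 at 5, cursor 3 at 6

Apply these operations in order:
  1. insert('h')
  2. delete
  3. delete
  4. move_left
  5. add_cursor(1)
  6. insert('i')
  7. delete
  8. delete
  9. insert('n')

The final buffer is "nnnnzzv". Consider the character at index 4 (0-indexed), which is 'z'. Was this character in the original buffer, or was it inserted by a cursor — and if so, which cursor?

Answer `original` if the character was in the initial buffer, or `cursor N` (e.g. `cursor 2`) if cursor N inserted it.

After op 1 (insert('h')): buffer="khixzxhqhzv" (len 11), cursors c1@2 c2@7 c3@9, authorship .1....2.3..
After op 2 (delete): buffer="kixzxqzv" (len 8), cursors c1@1 c2@5 c3@6, authorship ........
After op 3 (delete): buffer="ixzzv" (len 5), cursors c1@0 c2@3 c3@3, authorship .....
After op 4 (move_left): buffer="ixzzv" (len 5), cursors c1@0 c2@2 c3@2, authorship .....
After op 5 (add_cursor(1)): buffer="ixzzv" (len 5), cursors c1@0 c4@1 c2@2 c3@2, authorship .....
After op 6 (insert('i')): buffer="iiixiizzv" (len 9), cursors c1@1 c4@3 c2@6 c3@6, authorship 1.4.23...
After op 7 (delete): buffer="ixzzv" (len 5), cursors c1@0 c4@1 c2@2 c3@2, authorship .....
After op 8 (delete): buffer="zzv" (len 3), cursors c1@0 c2@0 c3@0 c4@0, authorship ...
After op 9 (insert('n')): buffer="nnnnzzv" (len 7), cursors c1@4 c2@4 c3@4 c4@4, authorship 1234...
Authorship (.=original, N=cursor N): 1 2 3 4 . . .
Index 4: author = original

Answer: original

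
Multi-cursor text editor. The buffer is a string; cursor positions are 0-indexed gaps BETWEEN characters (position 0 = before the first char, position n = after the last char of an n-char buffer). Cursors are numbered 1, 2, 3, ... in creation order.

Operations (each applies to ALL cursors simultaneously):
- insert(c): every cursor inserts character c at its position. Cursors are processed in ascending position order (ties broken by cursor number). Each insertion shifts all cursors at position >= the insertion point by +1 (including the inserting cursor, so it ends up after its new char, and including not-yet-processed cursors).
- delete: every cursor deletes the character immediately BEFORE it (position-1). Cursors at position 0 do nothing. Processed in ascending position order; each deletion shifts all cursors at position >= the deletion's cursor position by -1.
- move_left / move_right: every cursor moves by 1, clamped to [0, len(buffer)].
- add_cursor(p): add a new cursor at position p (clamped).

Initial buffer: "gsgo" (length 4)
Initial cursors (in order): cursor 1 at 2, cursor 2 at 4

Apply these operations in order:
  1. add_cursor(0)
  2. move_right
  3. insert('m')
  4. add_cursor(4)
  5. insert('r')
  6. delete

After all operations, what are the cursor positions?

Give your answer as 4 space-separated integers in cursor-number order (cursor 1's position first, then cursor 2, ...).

After op 1 (add_cursor(0)): buffer="gsgo" (len 4), cursors c3@0 c1@2 c2@4, authorship ....
After op 2 (move_right): buffer="gsgo" (len 4), cursors c3@1 c1@3 c2@4, authorship ....
After op 3 (insert('m')): buffer="gmsgmom" (len 7), cursors c3@2 c1@5 c2@7, authorship .3..1.2
After op 4 (add_cursor(4)): buffer="gmsgmom" (len 7), cursors c3@2 c4@4 c1@5 c2@7, authorship .3..1.2
After op 5 (insert('r')): buffer="gmrsgrmromr" (len 11), cursors c3@3 c4@6 c1@8 c2@11, authorship .33..411.22
After op 6 (delete): buffer="gmsgmom" (len 7), cursors c3@2 c4@4 c1@5 c2@7, authorship .3..1.2

Answer: 5 7 2 4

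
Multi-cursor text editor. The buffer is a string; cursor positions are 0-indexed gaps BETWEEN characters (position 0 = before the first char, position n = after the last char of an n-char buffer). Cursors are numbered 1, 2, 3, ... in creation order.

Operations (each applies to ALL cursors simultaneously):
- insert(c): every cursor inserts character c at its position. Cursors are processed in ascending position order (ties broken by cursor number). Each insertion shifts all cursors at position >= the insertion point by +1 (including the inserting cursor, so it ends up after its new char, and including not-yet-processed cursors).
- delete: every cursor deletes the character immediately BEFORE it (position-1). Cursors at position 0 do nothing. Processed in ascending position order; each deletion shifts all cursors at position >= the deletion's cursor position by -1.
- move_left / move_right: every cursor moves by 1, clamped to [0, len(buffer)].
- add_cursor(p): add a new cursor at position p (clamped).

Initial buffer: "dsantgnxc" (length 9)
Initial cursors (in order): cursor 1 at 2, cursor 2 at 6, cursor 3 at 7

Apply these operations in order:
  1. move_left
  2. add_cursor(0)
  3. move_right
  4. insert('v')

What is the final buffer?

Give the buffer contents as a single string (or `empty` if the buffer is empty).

Answer: dvsvantgvnvxc

Derivation:
After op 1 (move_left): buffer="dsantgnxc" (len 9), cursors c1@1 c2@5 c3@6, authorship .........
After op 2 (add_cursor(0)): buffer="dsantgnxc" (len 9), cursors c4@0 c1@1 c2@5 c3@6, authorship .........
After op 3 (move_right): buffer="dsantgnxc" (len 9), cursors c4@1 c1@2 c2@6 c3@7, authorship .........
After op 4 (insert('v')): buffer="dvsvantgvnvxc" (len 13), cursors c4@2 c1@4 c2@9 c3@11, authorship .4.1....2.3..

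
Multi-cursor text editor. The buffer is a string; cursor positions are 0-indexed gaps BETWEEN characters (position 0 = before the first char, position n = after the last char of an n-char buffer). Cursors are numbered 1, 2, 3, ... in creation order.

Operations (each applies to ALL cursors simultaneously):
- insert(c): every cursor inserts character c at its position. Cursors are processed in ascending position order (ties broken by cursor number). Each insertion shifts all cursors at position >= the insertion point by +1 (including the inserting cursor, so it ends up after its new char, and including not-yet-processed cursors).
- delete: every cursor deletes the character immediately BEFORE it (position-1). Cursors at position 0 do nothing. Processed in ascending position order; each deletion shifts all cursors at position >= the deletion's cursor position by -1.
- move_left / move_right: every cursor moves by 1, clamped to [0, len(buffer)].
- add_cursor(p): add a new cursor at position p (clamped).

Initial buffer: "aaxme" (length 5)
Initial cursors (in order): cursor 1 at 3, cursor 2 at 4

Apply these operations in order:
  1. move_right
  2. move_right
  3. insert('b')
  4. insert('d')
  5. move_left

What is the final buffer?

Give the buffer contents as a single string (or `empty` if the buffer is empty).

After op 1 (move_right): buffer="aaxme" (len 5), cursors c1@4 c2@5, authorship .....
After op 2 (move_right): buffer="aaxme" (len 5), cursors c1@5 c2@5, authorship .....
After op 3 (insert('b')): buffer="aaxmebb" (len 7), cursors c1@7 c2@7, authorship .....12
After op 4 (insert('d')): buffer="aaxmebbdd" (len 9), cursors c1@9 c2@9, authorship .....1212
After op 5 (move_left): buffer="aaxmebbdd" (len 9), cursors c1@8 c2@8, authorship .....1212

Answer: aaxmebbdd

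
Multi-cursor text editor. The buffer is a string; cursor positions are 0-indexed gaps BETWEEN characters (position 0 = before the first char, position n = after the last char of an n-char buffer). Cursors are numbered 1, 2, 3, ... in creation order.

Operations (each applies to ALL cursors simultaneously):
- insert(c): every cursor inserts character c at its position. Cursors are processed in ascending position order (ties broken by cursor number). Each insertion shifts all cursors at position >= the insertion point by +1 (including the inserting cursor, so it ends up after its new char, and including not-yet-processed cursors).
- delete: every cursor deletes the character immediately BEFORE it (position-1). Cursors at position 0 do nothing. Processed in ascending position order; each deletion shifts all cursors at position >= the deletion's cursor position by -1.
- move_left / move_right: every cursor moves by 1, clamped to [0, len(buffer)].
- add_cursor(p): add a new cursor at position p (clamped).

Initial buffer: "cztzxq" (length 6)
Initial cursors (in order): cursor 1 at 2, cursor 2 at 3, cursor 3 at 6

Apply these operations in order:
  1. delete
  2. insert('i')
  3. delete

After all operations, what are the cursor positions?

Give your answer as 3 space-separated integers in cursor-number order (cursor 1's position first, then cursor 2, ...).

After op 1 (delete): buffer="czx" (len 3), cursors c1@1 c2@1 c3@3, authorship ...
After op 2 (insert('i')): buffer="ciizxi" (len 6), cursors c1@3 c2@3 c3@6, authorship .12..3
After op 3 (delete): buffer="czx" (len 3), cursors c1@1 c2@1 c3@3, authorship ...

Answer: 1 1 3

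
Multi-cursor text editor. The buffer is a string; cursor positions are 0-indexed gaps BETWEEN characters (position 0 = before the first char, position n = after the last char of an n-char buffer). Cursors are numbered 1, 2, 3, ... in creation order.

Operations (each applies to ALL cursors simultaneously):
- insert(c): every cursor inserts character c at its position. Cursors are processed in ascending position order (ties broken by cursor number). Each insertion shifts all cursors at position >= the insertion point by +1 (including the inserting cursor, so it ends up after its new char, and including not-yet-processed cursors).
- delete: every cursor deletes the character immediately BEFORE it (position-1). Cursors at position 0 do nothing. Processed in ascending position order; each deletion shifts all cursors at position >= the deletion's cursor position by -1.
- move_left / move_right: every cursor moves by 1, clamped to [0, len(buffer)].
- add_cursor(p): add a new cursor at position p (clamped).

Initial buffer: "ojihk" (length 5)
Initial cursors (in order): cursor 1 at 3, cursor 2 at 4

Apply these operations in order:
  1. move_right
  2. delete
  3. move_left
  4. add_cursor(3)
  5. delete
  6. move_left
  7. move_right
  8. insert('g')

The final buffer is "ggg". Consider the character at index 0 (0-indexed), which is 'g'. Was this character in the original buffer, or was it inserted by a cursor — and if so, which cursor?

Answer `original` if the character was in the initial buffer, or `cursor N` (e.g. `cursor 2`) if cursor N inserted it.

Answer: cursor 1

Derivation:
After op 1 (move_right): buffer="ojihk" (len 5), cursors c1@4 c2@5, authorship .....
After op 2 (delete): buffer="oji" (len 3), cursors c1@3 c2@3, authorship ...
After op 3 (move_left): buffer="oji" (len 3), cursors c1@2 c2@2, authorship ...
After op 4 (add_cursor(3)): buffer="oji" (len 3), cursors c1@2 c2@2 c3@3, authorship ...
After op 5 (delete): buffer="" (len 0), cursors c1@0 c2@0 c3@0, authorship 
After op 6 (move_left): buffer="" (len 0), cursors c1@0 c2@0 c3@0, authorship 
After op 7 (move_right): buffer="" (len 0), cursors c1@0 c2@0 c3@0, authorship 
After op 8 (insert('g')): buffer="ggg" (len 3), cursors c1@3 c2@3 c3@3, authorship 123
Authorship (.=original, N=cursor N): 1 2 3
Index 0: author = 1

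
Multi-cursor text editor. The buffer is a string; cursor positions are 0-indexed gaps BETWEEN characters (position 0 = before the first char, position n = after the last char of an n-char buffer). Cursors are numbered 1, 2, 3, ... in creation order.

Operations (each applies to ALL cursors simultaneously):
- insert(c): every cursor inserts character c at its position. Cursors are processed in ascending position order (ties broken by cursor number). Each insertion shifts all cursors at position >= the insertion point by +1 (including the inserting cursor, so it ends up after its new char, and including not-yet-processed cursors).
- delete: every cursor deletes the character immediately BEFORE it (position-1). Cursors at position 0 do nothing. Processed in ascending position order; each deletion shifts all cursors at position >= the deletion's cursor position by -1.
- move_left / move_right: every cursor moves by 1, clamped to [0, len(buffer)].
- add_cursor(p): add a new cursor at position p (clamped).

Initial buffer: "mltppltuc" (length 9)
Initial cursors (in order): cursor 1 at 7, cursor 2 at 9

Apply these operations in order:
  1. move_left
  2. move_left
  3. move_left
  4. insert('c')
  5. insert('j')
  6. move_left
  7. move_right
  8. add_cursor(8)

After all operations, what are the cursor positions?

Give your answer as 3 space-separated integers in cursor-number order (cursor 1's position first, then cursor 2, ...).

Answer: 6 10 8

Derivation:
After op 1 (move_left): buffer="mltppltuc" (len 9), cursors c1@6 c2@8, authorship .........
After op 2 (move_left): buffer="mltppltuc" (len 9), cursors c1@5 c2@7, authorship .........
After op 3 (move_left): buffer="mltppltuc" (len 9), cursors c1@4 c2@6, authorship .........
After op 4 (insert('c')): buffer="mltpcplctuc" (len 11), cursors c1@5 c2@8, authorship ....1..2...
After op 5 (insert('j')): buffer="mltpcjplcjtuc" (len 13), cursors c1@6 c2@10, authorship ....11..22...
After op 6 (move_left): buffer="mltpcjplcjtuc" (len 13), cursors c1@5 c2@9, authorship ....11..22...
After op 7 (move_right): buffer="mltpcjplcjtuc" (len 13), cursors c1@6 c2@10, authorship ....11..22...
After op 8 (add_cursor(8)): buffer="mltpcjplcjtuc" (len 13), cursors c1@6 c3@8 c2@10, authorship ....11..22...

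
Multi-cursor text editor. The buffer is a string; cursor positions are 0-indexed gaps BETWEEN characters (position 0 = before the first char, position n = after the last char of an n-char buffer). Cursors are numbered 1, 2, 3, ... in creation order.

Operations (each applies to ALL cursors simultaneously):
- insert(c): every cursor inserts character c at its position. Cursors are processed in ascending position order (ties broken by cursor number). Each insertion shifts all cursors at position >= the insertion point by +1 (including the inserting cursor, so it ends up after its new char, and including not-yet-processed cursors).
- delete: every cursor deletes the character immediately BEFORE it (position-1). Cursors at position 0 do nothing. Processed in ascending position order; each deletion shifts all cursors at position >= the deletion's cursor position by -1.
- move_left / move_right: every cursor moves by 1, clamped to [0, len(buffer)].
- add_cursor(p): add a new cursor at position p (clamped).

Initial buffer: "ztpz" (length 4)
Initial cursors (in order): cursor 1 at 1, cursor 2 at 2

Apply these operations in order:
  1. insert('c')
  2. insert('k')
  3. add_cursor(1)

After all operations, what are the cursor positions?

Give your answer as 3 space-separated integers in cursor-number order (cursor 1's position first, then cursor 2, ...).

After op 1 (insert('c')): buffer="zctcpz" (len 6), cursors c1@2 c2@4, authorship .1.2..
After op 2 (insert('k')): buffer="zcktckpz" (len 8), cursors c1@3 c2@6, authorship .11.22..
After op 3 (add_cursor(1)): buffer="zcktckpz" (len 8), cursors c3@1 c1@3 c2@6, authorship .11.22..

Answer: 3 6 1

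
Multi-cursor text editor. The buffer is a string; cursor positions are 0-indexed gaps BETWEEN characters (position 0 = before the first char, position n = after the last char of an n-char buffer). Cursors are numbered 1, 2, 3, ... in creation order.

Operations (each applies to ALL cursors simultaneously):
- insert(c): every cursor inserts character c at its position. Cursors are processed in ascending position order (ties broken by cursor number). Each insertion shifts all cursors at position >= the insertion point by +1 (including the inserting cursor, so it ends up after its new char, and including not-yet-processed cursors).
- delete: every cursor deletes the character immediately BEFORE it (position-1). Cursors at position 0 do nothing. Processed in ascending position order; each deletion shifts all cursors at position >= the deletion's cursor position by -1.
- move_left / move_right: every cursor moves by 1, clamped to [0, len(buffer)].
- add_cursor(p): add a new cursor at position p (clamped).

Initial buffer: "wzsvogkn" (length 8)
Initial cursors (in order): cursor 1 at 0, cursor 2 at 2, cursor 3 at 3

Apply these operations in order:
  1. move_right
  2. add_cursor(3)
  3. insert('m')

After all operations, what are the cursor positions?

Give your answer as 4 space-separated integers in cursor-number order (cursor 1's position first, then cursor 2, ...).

Answer: 2 6 8 6

Derivation:
After op 1 (move_right): buffer="wzsvogkn" (len 8), cursors c1@1 c2@3 c3@4, authorship ........
After op 2 (add_cursor(3)): buffer="wzsvogkn" (len 8), cursors c1@1 c2@3 c4@3 c3@4, authorship ........
After op 3 (insert('m')): buffer="wmzsmmvmogkn" (len 12), cursors c1@2 c2@6 c4@6 c3@8, authorship .1..24.3....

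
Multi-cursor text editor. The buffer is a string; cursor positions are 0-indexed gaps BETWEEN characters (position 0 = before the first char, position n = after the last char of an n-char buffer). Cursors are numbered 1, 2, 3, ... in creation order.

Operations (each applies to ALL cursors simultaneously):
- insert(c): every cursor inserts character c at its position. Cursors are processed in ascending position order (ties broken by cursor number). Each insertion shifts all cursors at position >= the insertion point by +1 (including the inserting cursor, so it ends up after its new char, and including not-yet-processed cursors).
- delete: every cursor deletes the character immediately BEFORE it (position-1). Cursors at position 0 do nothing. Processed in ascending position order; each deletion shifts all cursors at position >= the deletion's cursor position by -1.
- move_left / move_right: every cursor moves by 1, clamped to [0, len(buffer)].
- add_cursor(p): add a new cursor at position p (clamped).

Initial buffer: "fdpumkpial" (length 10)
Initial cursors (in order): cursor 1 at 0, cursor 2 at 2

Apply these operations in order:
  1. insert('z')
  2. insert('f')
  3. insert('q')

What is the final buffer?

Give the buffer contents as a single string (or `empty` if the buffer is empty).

After op 1 (insert('z')): buffer="zfdzpumkpial" (len 12), cursors c1@1 c2@4, authorship 1..2........
After op 2 (insert('f')): buffer="zffdzfpumkpial" (len 14), cursors c1@2 c2@6, authorship 11..22........
After op 3 (insert('q')): buffer="zfqfdzfqpumkpial" (len 16), cursors c1@3 c2@8, authorship 111..222........

Answer: zfqfdzfqpumkpial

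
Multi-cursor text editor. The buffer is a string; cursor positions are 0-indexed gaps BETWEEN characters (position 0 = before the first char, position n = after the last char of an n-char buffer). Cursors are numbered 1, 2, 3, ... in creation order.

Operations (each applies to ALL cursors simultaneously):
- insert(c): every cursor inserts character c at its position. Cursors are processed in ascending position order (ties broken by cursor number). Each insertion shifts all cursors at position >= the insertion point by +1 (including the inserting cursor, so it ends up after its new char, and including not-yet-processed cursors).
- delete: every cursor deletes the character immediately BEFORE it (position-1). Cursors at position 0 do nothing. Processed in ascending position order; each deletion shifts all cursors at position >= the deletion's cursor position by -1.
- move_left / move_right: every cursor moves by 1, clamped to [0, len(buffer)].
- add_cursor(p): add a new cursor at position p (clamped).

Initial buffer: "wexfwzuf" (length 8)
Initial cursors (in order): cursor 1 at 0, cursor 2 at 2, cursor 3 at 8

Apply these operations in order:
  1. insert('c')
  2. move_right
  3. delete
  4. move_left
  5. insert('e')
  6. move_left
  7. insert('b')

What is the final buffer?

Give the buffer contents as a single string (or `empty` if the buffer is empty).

Answer: becebecfwzubef

Derivation:
After op 1 (insert('c')): buffer="cwecxfwzufc" (len 11), cursors c1@1 c2@4 c3@11, authorship 1..2......3
After op 2 (move_right): buffer="cwecxfwzufc" (len 11), cursors c1@2 c2@5 c3@11, authorship 1..2......3
After op 3 (delete): buffer="cecfwzuf" (len 8), cursors c1@1 c2@3 c3@8, authorship 1.2.....
After op 4 (move_left): buffer="cecfwzuf" (len 8), cursors c1@0 c2@2 c3@7, authorship 1.2.....
After op 5 (insert('e')): buffer="eceecfwzuef" (len 11), cursors c1@1 c2@4 c3@10, authorship 11.22....3.
After op 6 (move_left): buffer="eceecfwzuef" (len 11), cursors c1@0 c2@3 c3@9, authorship 11.22....3.
After op 7 (insert('b')): buffer="becebecfwzubef" (len 14), cursors c1@1 c2@5 c3@12, authorship 111.222....33.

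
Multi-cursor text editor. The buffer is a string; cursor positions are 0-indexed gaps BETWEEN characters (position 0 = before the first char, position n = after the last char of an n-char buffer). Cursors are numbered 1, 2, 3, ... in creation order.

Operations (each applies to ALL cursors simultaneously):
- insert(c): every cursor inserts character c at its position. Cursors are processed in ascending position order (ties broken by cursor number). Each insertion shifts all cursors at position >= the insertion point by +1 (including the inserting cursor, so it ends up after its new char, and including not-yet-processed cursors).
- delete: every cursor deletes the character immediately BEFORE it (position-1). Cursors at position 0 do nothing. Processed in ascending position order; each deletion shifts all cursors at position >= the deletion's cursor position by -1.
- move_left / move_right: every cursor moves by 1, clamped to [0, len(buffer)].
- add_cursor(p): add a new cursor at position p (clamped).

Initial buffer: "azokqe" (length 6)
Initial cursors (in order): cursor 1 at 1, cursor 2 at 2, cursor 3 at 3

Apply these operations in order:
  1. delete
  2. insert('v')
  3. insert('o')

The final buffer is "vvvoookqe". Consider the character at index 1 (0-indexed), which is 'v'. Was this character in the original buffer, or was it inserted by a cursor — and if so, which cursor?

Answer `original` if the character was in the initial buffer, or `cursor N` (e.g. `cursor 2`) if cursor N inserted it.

After op 1 (delete): buffer="kqe" (len 3), cursors c1@0 c2@0 c3@0, authorship ...
After op 2 (insert('v')): buffer="vvvkqe" (len 6), cursors c1@3 c2@3 c3@3, authorship 123...
After op 3 (insert('o')): buffer="vvvoookqe" (len 9), cursors c1@6 c2@6 c3@6, authorship 123123...
Authorship (.=original, N=cursor N): 1 2 3 1 2 3 . . .
Index 1: author = 2

Answer: cursor 2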